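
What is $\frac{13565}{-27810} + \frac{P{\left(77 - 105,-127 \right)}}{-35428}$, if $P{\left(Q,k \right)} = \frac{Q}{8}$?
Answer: $- \frac{96096697}{197050536} \approx -0.48768$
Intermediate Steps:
$P{\left(Q,k \right)} = \frac{Q}{8}$ ($P{\left(Q,k \right)} = Q \frac{1}{8} = \frac{Q}{8}$)
$\frac{13565}{-27810} + \frac{P{\left(77 - 105,-127 \right)}}{-35428} = \frac{13565}{-27810} + \frac{\frac{1}{8} \left(77 - 105\right)}{-35428} = 13565 \left(- \frac{1}{27810}\right) + \frac{1}{8} \left(-28\right) \left(- \frac{1}{35428}\right) = - \frac{2713}{5562} - - \frac{7}{70856} = - \frac{2713}{5562} + \frac{7}{70856} = - \frac{96096697}{197050536}$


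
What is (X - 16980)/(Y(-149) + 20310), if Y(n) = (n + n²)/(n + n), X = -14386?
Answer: -15683/10118 ≈ -1.5500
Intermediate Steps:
Y(n) = (n + n²)/(2*n) (Y(n) = (n + n²)/((2*n)) = (n + n²)*(1/(2*n)) = (n + n²)/(2*n))
(X - 16980)/(Y(-149) + 20310) = (-14386 - 16980)/((½ + (½)*(-149)) + 20310) = -31366/((½ - 149/2) + 20310) = -31366/(-74 + 20310) = -31366/20236 = -31366*1/20236 = -15683/10118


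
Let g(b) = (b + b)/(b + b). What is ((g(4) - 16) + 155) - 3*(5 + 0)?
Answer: 125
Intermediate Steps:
g(b) = 1 (g(b) = (2*b)/((2*b)) = (2*b)*(1/(2*b)) = 1)
((g(4) - 16) + 155) - 3*(5 + 0) = ((1 - 16) + 155) - 3*(5 + 0) = (-15 + 155) - 3*5 = 140 - 15 = 125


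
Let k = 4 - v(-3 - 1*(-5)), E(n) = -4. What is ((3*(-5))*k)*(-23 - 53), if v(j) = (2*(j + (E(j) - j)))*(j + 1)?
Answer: 31920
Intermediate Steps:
v(j) = -8 - 8*j (v(j) = (2*(j + (-4 - j)))*(j + 1) = (2*(-4))*(1 + j) = -8*(1 + j) = -8 - 8*j)
k = 28 (k = 4 - (-8 - 8*(-3 - 1*(-5))) = 4 - (-8 - 8*(-3 + 5)) = 4 - (-8 - 8*2) = 4 - (-8 - 16) = 4 - 1*(-24) = 4 + 24 = 28)
((3*(-5))*k)*(-23 - 53) = ((3*(-5))*28)*(-23 - 53) = -15*28*(-76) = -420*(-76) = 31920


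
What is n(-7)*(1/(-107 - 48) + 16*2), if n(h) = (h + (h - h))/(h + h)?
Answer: 4959/310 ≈ 15.997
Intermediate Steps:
n(h) = ½ (n(h) = (h + 0)/((2*h)) = h*(1/(2*h)) = ½)
n(-7)*(1/(-107 - 48) + 16*2) = (1/(-107 - 48) + 16*2)/2 = (1/(-155) + 32)/2 = (-1/155 + 32)/2 = (½)*(4959/155) = 4959/310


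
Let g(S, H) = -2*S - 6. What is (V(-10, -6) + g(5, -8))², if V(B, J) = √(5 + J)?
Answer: (16 - I)² ≈ 255.0 - 32.0*I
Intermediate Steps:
g(S, H) = -6 - 2*S
(V(-10, -6) + g(5, -8))² = (√(5 - 6) + (-6 - 2*5))² = (√(-1) + (-6 - 10))² = (I - 16)² = (-16 + I)²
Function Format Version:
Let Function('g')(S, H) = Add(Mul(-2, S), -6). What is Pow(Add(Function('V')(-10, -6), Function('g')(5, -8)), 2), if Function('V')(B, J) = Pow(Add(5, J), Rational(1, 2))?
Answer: Pow(Add(16, Mul(-1, I)), 2) ≈ Add(255.00, Mul(-32.000, I))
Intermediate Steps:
Function('g')(S, H) = Add(-6, Mul(-2, S))
Pow(Add(Function('V')(-10, -6), Function('g')(5, -8)), 2) = Pow(Add(Pow(Add(5, -6), Rational(1, 2)), Add(-6, Mul(-2, 5))), 2) = Pow(Add(Pow(-1, Rational(1, 2)), Add(-6, -10)), 2) = Pow(Add(I, -16), 2) = Pow(Add(-16, I), 2)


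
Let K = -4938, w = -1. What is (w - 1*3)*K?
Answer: 19752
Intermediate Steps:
(w - 1*3)*K = (-1 - 1*3)*(-4938) = (-1 - 3)*(-4938) = -4*(-4938) = 19752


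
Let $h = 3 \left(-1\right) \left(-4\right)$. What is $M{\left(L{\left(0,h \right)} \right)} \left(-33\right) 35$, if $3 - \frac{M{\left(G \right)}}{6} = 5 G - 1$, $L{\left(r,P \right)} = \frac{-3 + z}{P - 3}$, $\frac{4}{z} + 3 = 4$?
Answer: $-23870$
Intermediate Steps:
$z = 4$ ($z = \frac{4}{-3 + 4} = \frac{4}{1} = 4 \cdot 1 = 4$)
$h = 12$ ($h = \left(-3\right) \left(-4\right) = 12$)
$L{\left(r,P \right)} = \frac{1}{-3 + P}$ ($L{\left(r,P \right)} = \frac{-3 + 4}{P - 3} = 1 \frac{1}{-3 + P} = \frac{1}{-3 + P}$)
$M{\left(G \right)} = 24 - 30 G$ ($M{\left(G \right)} = 18 - 6 \left(5 G - 1\right) = 18 - 6 \left(-1 + 5 G\right) = 18 - \left(-6 + 30 G\right) = 24 - 30 G$)
$M{\left(L{\left(0,h \right)} \right)} \left(-33\right) 35 = \left(24 - \frac{30}{-3 + 12}\right) \left(-33\right) 35 = \left(24 - \frac{30}{9}\right) \left(-33\right) 35 = \left(24 - \frac{10}{3}\right) \left(-33\right) 35 = \frac{62}{3} \left(-33\right) 35 = \left(-682\right) 35 = -23870$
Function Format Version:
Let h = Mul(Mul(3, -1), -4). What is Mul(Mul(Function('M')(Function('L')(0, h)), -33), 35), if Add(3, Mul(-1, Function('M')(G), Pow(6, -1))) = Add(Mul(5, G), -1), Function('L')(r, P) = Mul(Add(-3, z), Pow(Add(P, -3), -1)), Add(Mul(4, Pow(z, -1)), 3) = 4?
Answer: -23870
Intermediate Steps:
z = 4 (z = Mul(4, Pow(Add(-3, 4), -1)) = Mul(4, Pow(1, -1)) = Mul(4, 1) = 4)
h = 12 (h = Mul(-3, -4) = 12)
Function('L')(r, P) = Pow(Add(-3, P), -1) (Function('L')(r, P) = Mul(Add(-3, 4), Pow(Add(P, -3), -1)) = Mul(1, Pow(Add(-3, P), -1)) = Pow(Add(-3, P), -1))
Function('M')(G) = Add(24, Mul(-30, G)) (Function('M')(G) = Add(18, Mul(-6, Add(Mul(5, G), -1))) = Add(18, Mul(-6, Add(-1, Mul(5, G)))) = Add(18, Add(6, Mul(-30, G))) = Add(24, Mul(-30, G)))
Mul(Mul(Function('M')(Function('L')(0, h)), -33), 35) = Mul(Mul(Add(24, Mul(-30, Pow(Add(-3, 12), -1))), -33), 35) = Mul(Mul(Add(24, Mul(-30, Pow(9, -1))), -33), 35) = Mul(Mul(Add(24, Mul(-30, Rational(1, 9))), -33), 35) = Mul(Mul(Add(24, Rational(-10, 3)), -33), 35) = Mul(Mul(Rational(62, 3), -33), 35) = Mul(-682, 35) = -23870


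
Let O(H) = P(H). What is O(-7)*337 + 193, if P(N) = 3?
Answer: 1204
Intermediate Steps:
O(H) = 3
O(-7)*337 + 193 = 3*337 + 193 = 1011 + 193 = 1204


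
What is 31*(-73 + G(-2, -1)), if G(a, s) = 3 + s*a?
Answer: -2108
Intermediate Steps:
G(a, s) = 3 + a*s
31*(-73 + G(-2, -1)) = 31*(-73 + (3 - 2*(-1))) = 31*(-73 + (3 + 2)) = 31*(-73 + 5) = 31*(-68) = -2108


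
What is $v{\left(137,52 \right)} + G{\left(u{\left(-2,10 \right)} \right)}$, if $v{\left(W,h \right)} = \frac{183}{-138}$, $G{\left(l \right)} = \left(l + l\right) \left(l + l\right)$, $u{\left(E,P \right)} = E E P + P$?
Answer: $\frac{459939}{46} \approx 9998.7$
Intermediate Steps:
$u{\left(E,P \right)} = P + P E^{2}$ ($u{\left(E,P \right)} = E^{2} P + P = P E^{2} + P = P + P E^{2}$)
$G{\left(l \right)} = 4 l^{2}$ ($G{\left(l \right)} = 2 l 2 l = 4 l^{2}$)
$v{\left(W,h \right)} = - \frac{61}{46}$ ($v{\left(W,h \right)} = 183 \left(- \frac{1}{138}\right) = - \frac{61}{46}$)
$v{\left(137,52 \right)} + G{\left(u{\left(-2,10 \right)} \right)} = - \frac{61}{46} + 4 \left(10 \left(1 + \left(-2\right)^{2}\right)\right)^{2} = - \frac{61}{46} + 4 \left(10 \left(1 + 4\right)\right)^{2} = - \frac{61}{46} + 4 \left(10 \cdot 5\right)^{2} = - \frac{61}{46} + 4 \cdot 50^{2} = - \frac{61}{46} + 4 \cdot 2500 = - \frac{61}{46} + 10000 = \frac{459939}{46}$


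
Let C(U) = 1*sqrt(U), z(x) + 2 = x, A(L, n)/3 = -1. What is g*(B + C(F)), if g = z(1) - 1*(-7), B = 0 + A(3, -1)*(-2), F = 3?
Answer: 36 + 6*sqrt(3) ≈ 46.392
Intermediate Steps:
A(L, n) = -3 (A(L, n) = 3*(-1) = -3)
z(x) = -2 + x
C(U) = sqrt(U)
B = 6 (B = 0 - 3*(-2) = 0 + 6 = 6)
g = 6 (g = (-2 + 1) - 1*(-7) = -1 + 7 = 6)
g*(B + C(F)) = 6*(6 + sqrt(3)) = 36 + 6*sqrt(3)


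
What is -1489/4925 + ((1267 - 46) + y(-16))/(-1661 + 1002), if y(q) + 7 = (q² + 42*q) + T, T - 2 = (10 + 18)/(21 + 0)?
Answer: -14783453/9736725 ≈ -1.5183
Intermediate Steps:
T = 10/3 (T = 2 + (10 + 18)/(21 + 0) = 2 + 28/21 = 2 + 28*(1/21) = 2 + 4/3 = 10/3 ≈ 3.3333)
y(q) = -11/3 + q² + 42*q (y(q) = -7 + ((q² + 42*q) + 10/3) = -7 + (10/3 + q² + 42*q) = -11/3 + q² + 42*q)
-1489/4925 + ((1267 - 46) + y(-16))/(-1661 + 1002) = -1489/4925 + ((1267 - 46) + (-11/3 + (-16)² + 42*(-16)))/(-1661 + 1002) = -1489*1/4925 + (1221 + (-11/3 + 256 - 672))/(-659) = -1489/4925 + (1221 - 1259/3)*(-1/659) = -1489/4925 + (2404/3)*(-1/659) = -1489/4925 - 2404/1977 = -14783453/9736725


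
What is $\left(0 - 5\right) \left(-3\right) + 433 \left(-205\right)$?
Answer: $-88750$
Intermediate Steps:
$\left(0 - 5\right) \left(-3\right) + 433 \left(-205\right) = \left(-5\right) \left(-3\right) - 88765 = 15 - 88765 = -88750$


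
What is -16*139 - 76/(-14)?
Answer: -15530/7 ≈ -2218.6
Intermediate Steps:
-16*139 - 76/(-14) = -2224 - 76*(-1/14) = -2224 + 38/7 = -15530/7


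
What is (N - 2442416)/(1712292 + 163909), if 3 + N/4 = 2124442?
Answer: 6055340/1876201 ≈ 3.2274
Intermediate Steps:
N = 8497756 (N = -12 + 4*2124442 = -12 + 8497768 = 8497756)
(N - 2442416)/(1712292 + 163909) = (8497756 - 2442416)/(1712292 + 163909) = 6055340/1876201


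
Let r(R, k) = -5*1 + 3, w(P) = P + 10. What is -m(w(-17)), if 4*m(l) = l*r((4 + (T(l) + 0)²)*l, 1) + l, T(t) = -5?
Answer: -7/4 ≈ -1.7500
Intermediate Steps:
w(P) = 10 + P
r(R, k) = -2 (r(R, k) = -5 + 3 = -2)
m(l) = -l/4 (m(l) = (l*(-2) + l)/4 = (-2*l + l)/4 = (-l)/4 = -l/4)
-m(w(-17)) = -(-1)*(10 - 17)/4 = -(-1)*(-7)/4 = -1*7/4 = -7/4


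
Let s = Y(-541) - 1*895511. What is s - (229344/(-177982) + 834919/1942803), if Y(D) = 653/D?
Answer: -83761261844002532525/93534562139193 ≈ -8.9551e+5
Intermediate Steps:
s = -484472104/541 (s = 653/(-541) - 1*895511 = 653*(-1/541) - 895511 = -653/541 - 895511 = -484472104/541 ≈ -8.9551e+5)
s - (229344/(-177982) + 834919/1942803) = -484472104/541 - (229344/(-177982) + 834919/1942803) = -484472104/541 - (229344*(-1/177982) + 834919*(1/1942803)) = -484472104/541 - (-114672/88991 + 834919/1942803) = -484472104/541 - 1*(-148484828887/172891981773) = -484472104/541 + 148484828887/172891981773 = -83761261844002532525/93534562139193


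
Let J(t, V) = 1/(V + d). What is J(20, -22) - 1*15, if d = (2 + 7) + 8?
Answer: -76/5 ≈ -15.200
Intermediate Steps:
d = 17 (d = 9 + 8 = 17)
J(t, V) = 1/(17 + V) (J(t, V) = 1/(V + 17) = 1/(17 + V))
J(20, -22) - 1*15 = 1/(17 - 22) - 1*15 = 1/(-5) - 15 = -⅕ - 15 = -76/5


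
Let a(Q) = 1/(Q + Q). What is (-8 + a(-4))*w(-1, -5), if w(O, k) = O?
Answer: 65/8 ≈ 8.1250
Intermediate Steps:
a(Q) = 1/(2*Q)
(-8 + a(-4))*w(-1, -5) = (-8 + (½)/(-4))*(-1) = (-8 + (½)*(-¼))*(-1) = (-8 - ⅛)*(-1) = -65/8*(-1) = 65/8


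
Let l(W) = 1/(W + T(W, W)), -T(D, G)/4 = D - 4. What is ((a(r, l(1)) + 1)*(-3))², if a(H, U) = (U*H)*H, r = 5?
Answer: 12996/169 ≈ 76.899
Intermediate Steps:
T(D, G) = 16 - 4*D (T(D, G) = -4*(D - 4) = -4*(-4 + D) = 16 - 4*D)
l(W) = 1/(16 - 3*W) (l(W) = 1/(W + (16 - 4*W)) = 1/(16 - 3*W))
a(H, U) = U*H² (a(H, U) = (H*U)*H = U*H²)
((a(r, l(1)) + 1)*(-3))² = ((-1/(-16 + 3*1)*5² + 1)*(-3))² = ((-1/(-16 + 3)*25 + 1)*(-3))² = ((-1/(-13)*25 + 1)*(-3))² = ((-1*(-1/13)*25 + 1)*(-3))² = (((1/13)*25 + 1)*(-3))² = ((25/13 + 1)*(-3))² = ((38/13)*(-3))² = (-114/13)² = 12996/169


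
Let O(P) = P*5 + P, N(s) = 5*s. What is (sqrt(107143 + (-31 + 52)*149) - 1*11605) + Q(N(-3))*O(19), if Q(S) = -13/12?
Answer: -23457/2 + 8*sqrt(1723) ≈ -11396.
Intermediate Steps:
O(P) = 6*P (O(P) = 5*P + P = 6*P)
Q(S) = -13/12 (Q(S) = -13*1/12 = -13/12)
(sqrt(107143 + (-31 + 52)*149) - 1*11605) + Q(N(-3))*O(19) = (sqrt(107143 + (-31 + 52)*149) - 1*11605) - 13*19/2 = (sqrt(107143 + 21*149) - 11605) - 13/12*114 = (sqrt(107143 + 3129) - 11605) - 247/2 = (sqrt(110272) - 11605) - 247/2 = (8*sqrt(1723) - 11605) - 247/2 = (-11605 + 8*sqrt(1723)) - 247/2 = -23457/2 + 8*sqrt(1723)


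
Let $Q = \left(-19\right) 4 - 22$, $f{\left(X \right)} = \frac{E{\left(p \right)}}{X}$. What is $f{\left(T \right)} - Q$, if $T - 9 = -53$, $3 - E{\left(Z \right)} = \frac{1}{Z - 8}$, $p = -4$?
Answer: $\frac{51707}{528} \approx 97.93$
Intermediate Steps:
$E{\left(Z \right)} = 3 - \frac{1}{-8 + Z}$ ($E{\left(Z \right)} = 3 - \frac{1}{Z - 8} = 3 - \frac{1}{-8 + Z}$)
$T = -44$ ($T = 9 - 53 = -44$)
$f{\left(X \right)} = \frac{37}{12 X}$ ($f{\left(X \right)} = \frac{\frac{1}{-8 - 4} \left(-25 + 3 \left(-4\right)\right)}{X} = \frac{\frac{1}{-12} \left(-25 - 12\right)}{X} = \frac{\left(- \frac{1}{12}\right) \left(-37\right)}{X} = \frac{37}{12 X}$)
$Q = -98$ ($Q = -76 - 22 = -98$)
$f{\left(T \right)} - Q = \frac{37}{12 \left(-44\right)} - -98 = \frac{37}{12} \left(- \frac{1}{44}\right) + 98 = - \frac{37}{528} + 98 = \frac{51707}{528}$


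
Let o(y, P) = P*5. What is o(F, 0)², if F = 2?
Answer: 0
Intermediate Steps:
o(y, P) = 5*P
o(F, 0)² = (5*0)² = 0² = 0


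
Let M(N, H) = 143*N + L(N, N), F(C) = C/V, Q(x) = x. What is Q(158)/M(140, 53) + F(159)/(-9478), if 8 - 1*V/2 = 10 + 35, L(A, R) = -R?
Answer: 508829/62246765 ≈ 0.0081744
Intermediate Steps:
V = -74 (V = 16 - 2*(10 + 35) = 16 - 2*45 = 16 - 90 = -74)
F(C) = -C/74 (F(C) = C/(-74) = C*(-1/74) = -C/74)
M(N, H) = 142*N (M(N, H) = 143*N - N = 142*N)
Q(158)/M(140, 53) + F(159)/(-9478) = 158/((142*140)) - 1/74*159/(-9478) = 158/19880 - 159/74*(-1/9478) = 158*(1/19880) + 159/701372 = 79/9940 + 159/701372 = 508829/62246765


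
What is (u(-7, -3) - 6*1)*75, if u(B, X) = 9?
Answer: 225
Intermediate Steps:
(u(-7, -3) - 6*1)*75 = (9 - 6*1)*75 = (9 - 6)*75 = 3*75 = 225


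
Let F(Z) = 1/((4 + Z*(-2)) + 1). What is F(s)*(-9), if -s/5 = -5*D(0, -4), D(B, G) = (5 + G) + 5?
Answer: 9/295 ≈ 0.030508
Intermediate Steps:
D(B, G) = 10 + G
s = 150 (s = -(-25)*(10 - 4) = -(-25)*6 = -5*(-30) = 150)
F(Z) = 1/(5 - 2*Z) (F(Z) = 1/((4 - 2*Z) + 1) = 1/(5 - 2*Z))
F(s)*(-9) = -1/(-5 + 2*150)*(-9) = -1/(-5 + 300)*(-9) = -1/295*(-9) = 9/295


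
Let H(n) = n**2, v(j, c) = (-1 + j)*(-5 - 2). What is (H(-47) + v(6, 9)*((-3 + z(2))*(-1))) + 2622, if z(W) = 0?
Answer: 4726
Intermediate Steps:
v(j, c) = 7 - 7*j (v(j, c) = (-1 + j)*(-7) = 7 - 7*j)
(H(-47) + v(6, 9)*((-3 + z(2))*(-1))) + 2622 = ((-47)**2 + (7 - 7*6)*((-3 + 0)*(-1))) + 2622 = (2209 + (7 - 42)*(-3*(-1))) + 2622 = (2209 - 35*3) + 2622 = (2209 - 105) + 2622 = 2104 + 2622 = 4726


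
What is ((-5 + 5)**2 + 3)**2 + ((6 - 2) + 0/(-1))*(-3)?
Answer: -3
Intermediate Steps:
((-5 + 5)**2 + 3)**2 + ((6 - 2) + 0/(-1))*(-3) = (0**2 + 3)**2 + (4 + 0*(-1))*(-3) = (0 + 3)**2 + (4 + 0)*(-3) = 3**2 + 4*(-3) = 9 - 12 = -3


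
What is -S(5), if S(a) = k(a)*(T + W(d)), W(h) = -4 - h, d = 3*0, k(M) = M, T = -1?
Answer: 25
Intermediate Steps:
d = 0
S(a) = -5*a (S(a) = a*(-1 + (-4 - 1*0)) = a*(-1 + (-4 + 0)) = a*(-1 - 4) = a*(-5) = -5*a)
-S(5) = -(-5)*5 = -1*(-25) = 25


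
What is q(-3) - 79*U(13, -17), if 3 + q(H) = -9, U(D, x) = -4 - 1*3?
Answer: 541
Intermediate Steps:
U(D, x) = -7 (U(D, x) = -4 - 3 = -7)
q(H) = -12 (q(H) = -3 - 9 = -12)
q(-3) - 79*U(13, -17) = -12 - 79*(-7) = -12 + 553 = 541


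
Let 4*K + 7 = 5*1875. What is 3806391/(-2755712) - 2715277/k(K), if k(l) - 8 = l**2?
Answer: -7090117367069/3778750790016 ≈ -1.8763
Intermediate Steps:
K = 2342 (K = -7/4 + (5*1875)/4 = -7/4 + (1/4)*9375 = -7/4 + 9375/4 = 2342)
k(l) = 8 + l**2
3806391/(-2755712) - 2715277/k(K) = 3806391/(-2755712) - 2715277/(8 + 2342**2) = 3806391*(-1/2755712) - 2715277/(8 + 5484964) = -3806391/2755712 - 2715277/5484972 = -7090117367069/3778750790016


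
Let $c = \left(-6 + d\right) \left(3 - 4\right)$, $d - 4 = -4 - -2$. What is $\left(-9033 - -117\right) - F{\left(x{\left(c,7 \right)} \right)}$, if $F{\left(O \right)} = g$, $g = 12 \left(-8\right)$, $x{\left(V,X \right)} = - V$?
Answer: $-8820$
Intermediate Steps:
$d = 2$ ($d = 4 - 2 = 2$)
$c = 4$ ($c = \left(-6 + 2\right) \left(3 - 4\right) = \left(-4\right) \left(-1\right) = 4$)
$g = -96$
$F{\left(O \right)} = -96$
$\left(-9033 - -117\right) - F{\left(x{\left(c,7 \right)} \right)} = \left(-9033 - -117\right) - -96 = \left(-9033 + 117\right) + 96 = -8916 + 96 = -8820$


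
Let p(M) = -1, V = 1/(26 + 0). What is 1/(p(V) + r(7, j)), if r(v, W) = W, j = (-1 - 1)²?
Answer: ⅓ ≈ 0.33333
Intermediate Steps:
j = 4 (j = (-2)² = 4)
V = 1/26 ≈ 0.038462
1/(p(V) + r(7, j)) = 1/(-1 + 4) = 1/3 = ⅓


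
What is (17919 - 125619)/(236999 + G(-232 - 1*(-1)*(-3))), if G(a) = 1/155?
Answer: -8346750/18367423 ≈ -0.45443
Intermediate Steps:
G(a) = 1/155
(17919 - 125619)/(236999 + G(-232 - 1*(-1)*(-3))) = (17919 - 125619)/(236999 + 1/155) = -107700/36734846/155 = -107700*155/36734846 = -8346750/18367423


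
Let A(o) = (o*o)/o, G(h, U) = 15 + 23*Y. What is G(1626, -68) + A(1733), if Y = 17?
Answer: 2139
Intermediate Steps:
G(h, U) = 406 (G(h, U) = 15 + 23*17 = 15 + 391 = 406)
A(o) = o (A(o) = o²/o = o)
G(1626, -68) + A(1733) = 406 + 1733 = 2139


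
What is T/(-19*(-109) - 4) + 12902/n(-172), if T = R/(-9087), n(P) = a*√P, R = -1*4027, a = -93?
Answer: 4027/18782829 + 6451*I*√43/3999 ≈ 0.0002144 + 10.578*I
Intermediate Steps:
R = -4027
n(P) = -93*√P
T = 4027/9087 (T = -4027/(-9087) = -4027*(-1/9087) = 4027/9087 ≈ 0.44316)
T/(-19*(-109) - 4) + 12902/n(-172) = 4027/(9087*(-19*(-109) - 4)) + 12902/((-186*I*√43)) = 4027/(9087*(2071 - 4)) + 12902/((-186*I*√43)) = (4027/9087)/2067 + 12902/((-186*I*√43)) = (4027/9087)*(1/2067) + 12902*(I*√43/7998) = 4027/18782829 + 6451*I*√43/3999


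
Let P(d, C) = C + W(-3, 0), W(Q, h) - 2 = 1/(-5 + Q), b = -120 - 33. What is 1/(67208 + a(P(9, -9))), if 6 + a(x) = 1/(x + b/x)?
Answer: 2181/146567714 ≈ 1.4880e-5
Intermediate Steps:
b = -153
W(Q, h) = 2 + 1/(-5 + Q)
P(d, C) = 15/8 + C (P(d, C) = C + (-9 + 2*(-3))/(-5 - 3) = C + (-9 - 6)/(-8) = C - 1/8*(-15) = C + 15/8 = 15/8 + C)
a(x) = -6 + 1/(x - 153/x)
1/(67208 + a(P(9, -9))) = 1/(67208 + (918 + (15/8 - 9) - 6*(15/8 - 9)**2)/(-153 + (15/8 - 9)**2)) = 1/(67208 + (918 - 57/8 - 6*(-57/8)**2)/(-153 + (-57/8)**2)) = 1/(67208 + (918 - 57/8 - 6*3249/64)/(-153 + 3249/64)) = 1/(67208 + (918 - 57/8 - 9747/32)/(-6543/64)) = 1/(67208 - 64/6543*19401/32) = 1/(67208 - 12934/2181) = 1/(146567714/2181) = 2181/146567714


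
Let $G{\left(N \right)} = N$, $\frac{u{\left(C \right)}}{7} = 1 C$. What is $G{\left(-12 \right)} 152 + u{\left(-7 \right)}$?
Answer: $-1873$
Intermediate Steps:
$u{\left(C \right)} = 7 C$ ($u{\left(C \right)} = 7 \cdot 1 C = 7 C$)
$G{\left(-12 \right)} 152 + u{\left(-7 \right)} = \left(-12\right) 152 + 7 \left(-7\right) = -1824 - 49 = -1873$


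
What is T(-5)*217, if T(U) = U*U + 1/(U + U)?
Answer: 54033/10 ≈ 5403.3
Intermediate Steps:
T(U) = U² + 1/(2*U)
T(-5)*217 = ((½ + (-5)³)/(-5))*217 = -(½ - 125)/5*217 = -⅕*(-249/2)*217 = (249/10)*217 = 54033/10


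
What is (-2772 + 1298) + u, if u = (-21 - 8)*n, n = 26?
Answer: -2228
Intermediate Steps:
u = -754 (u = (-21 - 8)*26 = -29*26 = -754)
(-2772 + 1298) + u = (-2772 + 1298) - 754 = -1474 - 754 = -2228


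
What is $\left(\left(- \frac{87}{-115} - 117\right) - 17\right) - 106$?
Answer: $- \frac{27513}{115} \approx -239.24$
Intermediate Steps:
$\left(\left(- \frac{87}{-115} - 117\right) - 17\right) - 106 = \left(\left(\left(-87\right) \left(- \frac{1}{115}\right) - 117\right) - 17\right) - 106 = \left(\left(\frac{87}{115} - 117\right) - 17\right) - 106 = \left(- \frac{13368}{115} - 17\right) - 106 = - \frac{15323}{115} - 106 = - \frac{27513}{115}$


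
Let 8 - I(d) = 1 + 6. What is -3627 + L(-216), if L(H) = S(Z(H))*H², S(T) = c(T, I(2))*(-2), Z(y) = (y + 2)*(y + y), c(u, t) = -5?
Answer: 462933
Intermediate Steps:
I(d) = 1 (I(d) = 8 - (1 + 6) = 8 - 1*7 = 8 - 7 = 1)
Z(y) = 2*y*(2 + y) (Z(y) = (2 + y)*(2*y) = 2*y*(2 + y))
S(T) = 10 (S(T) = -5*(-2) = 10)
L(H) = 10*H²
-3627 + L(-216) = -3627 + 10*(-216)² = -3627 + 10*46656 = -3627 + 466560 = 462933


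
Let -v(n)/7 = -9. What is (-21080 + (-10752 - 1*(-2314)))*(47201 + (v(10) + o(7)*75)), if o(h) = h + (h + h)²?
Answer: -1844550302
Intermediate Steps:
v(n) = 63 (v(n) = -7*(-9) = 63)
o(h) = h + 4*h² (o(h) = h + (2*h)² = h + 4*h²)
(-21080 + (-10752 - 1*(-2314)))*(47201 + (v(10) + o(7)*75)) = (-21080 + (-10752 - 1*(-2314)))*(47201 + (63 + (7*(1 + 4*7))*75)) = (-21080 + (-10752 + 2314))*(47201 + (63 + (7*(1 + 28))*75)) = (-21080 - 8438)*(47201 + (63 + (7*29)*75)) = -29518*(47201 + (63 + 203*75)) = -29518*(47201 + (63 + 15225)) = -29518*(47201 + 15288) = -29518*62489 = -1844550302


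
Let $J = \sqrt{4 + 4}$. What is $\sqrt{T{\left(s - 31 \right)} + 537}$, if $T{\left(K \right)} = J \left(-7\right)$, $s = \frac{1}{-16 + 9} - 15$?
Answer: $\sqrt{537 - 14 \sqrt{2}} \approx 22.742$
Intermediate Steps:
$J = 2 \sqrt{2}$ ($J = \sqrt{8} = 2 \sqrt{2} \approx 2.8284$)
$s = - \frac{106}{7}$ ($s = \frac{1}{-7} - 15 = - \frac{1}{7} - 15 = - \frac{106}{7} \approx -15.143$)
$T{\left(K \right)} = - 14 \sqrt{2}$ ($T{\left(K \right)} = 2 \sqrt{2} \left(-7\right) = - 14 \sqrt{2}$)
$\sqrt{T{\left(s - 31 \right)} + 537} = \sqrt{- 14 \sqrt{2} + 537} = \sqrt{537 - 14 \sqrt{2}}$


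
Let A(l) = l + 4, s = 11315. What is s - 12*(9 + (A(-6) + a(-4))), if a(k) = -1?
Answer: 11243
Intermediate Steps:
A(l) = 4 + l
s - 12*(9 + (A(-6) + a(-4))) = 11315 - 12*(9 + ((4 - 6) - 1)) = 11315 - 12*(9 + (-2 - 1)) = 11315 - 12*(9 - 3) = 11315 - 12*6 = 11315 - 72 = 11243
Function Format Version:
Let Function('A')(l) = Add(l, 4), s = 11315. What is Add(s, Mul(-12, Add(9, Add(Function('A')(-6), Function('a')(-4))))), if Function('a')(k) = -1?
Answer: 11243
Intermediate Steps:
Function('A')(l) = Add(4, l)
Add(s, Mul(-12, Add(9, Add(Function('A')(-6), Function('a')(-4))))) = Add(11315, Mul(-12, Add(9, Add(Add(4, -6), -1)))) = Add(11315, Mul(-12, Add(9, Add(-2, -1)))) = Add(11315, Mul(-12, Add(9, -3))) = Add(11315, Mul(-12, 6)) = Add(11315, -72) = 11243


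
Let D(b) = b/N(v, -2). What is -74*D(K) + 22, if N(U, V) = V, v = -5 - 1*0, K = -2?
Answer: -52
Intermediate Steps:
v = -5 (v = -5 + 0 = -5)
D(b) = -b/2 (D(b) = b/(-2) = b*(-½) = -b/2)
-74*D(K) + 22 = -(-37)*(-2) + 22 = -74*1 + 22 = -74 + 22 = -52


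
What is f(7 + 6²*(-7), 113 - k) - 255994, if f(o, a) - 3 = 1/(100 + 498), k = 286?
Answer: -153082617/598 ≈ -2.5599e+5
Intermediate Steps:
f(o, a) = 1795/598 (f(o, a) = 3 + 1/(100 + 498) = 3 + 1/598 = 1795/598)
f(7 + 6²*(-7), 113 - k) - 255994 = 1795/598 - 255994 = -153082617/598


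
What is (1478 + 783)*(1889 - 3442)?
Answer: -3511333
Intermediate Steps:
(1478 + 783)*(1889 - 3442) = 2261*(-1553) = -3511333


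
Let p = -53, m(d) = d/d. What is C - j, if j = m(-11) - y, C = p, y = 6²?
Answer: -18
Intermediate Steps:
m(d) = 1
y = 36
C = -53
j = -35 (j = 1 - 1*36 = 1 - 36 = -35)
C - j = -53 - 1*(-35) = -53 + 35 = -18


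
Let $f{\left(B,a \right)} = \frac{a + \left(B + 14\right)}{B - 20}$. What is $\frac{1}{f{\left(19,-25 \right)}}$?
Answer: $- \frac{1}{8} \approx -0.125$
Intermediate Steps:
$f{\left(B,a \right)} = \frac{14 + B + a}{-20 + B}$ ($f{\left(B,a \right)} = \frac{a + \left(14 + B\right)}{-20 + B} = \frac{14 + B + a}{-20 + B}$)
$\frac{1}{f{\left(19,-25 \right)}} = \frac{1}{\frac{1}{-20 + 19} \left(14 + 19 - 25\right)} = \frac{1}{\frac{1}{-1} \cdot 8} = \frac{1}{\left(-1\right) 8} = \frac{1}{-8} = - \frac{1}{8}$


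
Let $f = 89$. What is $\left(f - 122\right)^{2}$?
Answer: $1089$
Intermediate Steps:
$\left(f - 122\right)^{2} = \left(89 - 122\right)^{2} = \left(-33\right)^{2} = 1089$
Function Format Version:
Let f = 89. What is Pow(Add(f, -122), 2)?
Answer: 1089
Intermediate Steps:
Pow(Add(f, -122), 2) = Pow(Add(89, -122), 2) = Pow(-33, 2) = 1089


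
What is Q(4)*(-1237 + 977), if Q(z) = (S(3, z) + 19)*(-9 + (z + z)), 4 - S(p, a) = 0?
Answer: 5980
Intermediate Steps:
S(p, a) = 4 (S(p, a) = 4 - 1*0 = 4 + 0 = 4)
Q(z) = -207 + 46*z (Q(z) = (4 + 19)*(-9 + (z + z)) = 23*(-9 + 2*z) = -207 + 46*z)
Q(4)*(-1237 + 977) = (-207 + 46*4)*(-1237 + 977) = (-207 + 184)*(-260) = -23*(-260) = 5980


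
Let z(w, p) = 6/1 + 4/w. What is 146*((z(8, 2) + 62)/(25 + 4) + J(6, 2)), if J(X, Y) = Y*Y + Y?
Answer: 35405/29 ≈ 1220.9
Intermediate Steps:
z(w, p) = 6 + 4/w (z(w, p) = 6*1 + 4/w = 6 + 4/w)
J(X, Y) = Y + Y**2 (J(X, Y) = Y**2 + Y = Y + Y**2)
146*((z(8, 2) + 62)/(25 + 4) + J(6, 2)) = 146*(((6 + 4/8) + 62)/(25 + 4) + 2*(1 + 2)) = 146*(((6 + 4*(1/8)) + 62)/29 + 2*3) = 146*(((6 + 1/2) + 62)*(1/29) + 6) = 146*((13/2 + 62)*(1/29) + 6) = 146*((137/2)*(1/29) + 6) = 146*(137/58 + 6) = 146*(485/58) = 35405/29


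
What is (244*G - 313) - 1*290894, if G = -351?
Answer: -376851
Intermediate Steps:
(244*G - 313) - 1*290894 = (244*(-351) - 313) - 1*290894 = (-85644 - 313) - 290894 = -85957 - 290894 = -376851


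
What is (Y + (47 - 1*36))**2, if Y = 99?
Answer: 12100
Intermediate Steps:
(Y + (47 - 1*36))**2 = (99 + (47 - 1*36))**2 = (99 + (47 - 36))**2 = (99 + 11)**2 = 110**2 = 12100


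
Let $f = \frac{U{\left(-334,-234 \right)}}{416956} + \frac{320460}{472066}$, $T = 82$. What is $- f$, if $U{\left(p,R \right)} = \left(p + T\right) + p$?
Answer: $- \frac{680311679}{1004238526} \approx -0.67744$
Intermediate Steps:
$U{\left(p,R \right)} = 82 + 2 p$ ($U{\left(p,R \right)} = \left(p + 82\right) + p = \left(82 + p\right) + p = 82 + 2 p$)
$f = \frac{680311679}{1004238526}$ ($f = \frac{82 + 2 \left(-334\right)}{416956} + \frac{320460}{472066} = \left(82 - 668\right) \frac{1}{416956} + 320460 \cdot \frac{1}{472066} = \left(-586\right) \frac{1}{416956} + \frac{3270}{4817} = - \frac{293}{208478} + \frac{3270}{4817} = \frac{680311679}{1004238526} \approx 0.67744$)
$- f = \left(-1\right) \frac{680311679}{1004238526} = - \frac{680311679}{1004238526}$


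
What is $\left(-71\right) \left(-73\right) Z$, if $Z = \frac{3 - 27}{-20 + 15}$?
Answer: $\frac{124392}{5} \approx 24878.0$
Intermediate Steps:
$Z = \frac{24}{5}$ ($Z = - \frac{24}{-5} = \left(-24\right) \left(- \frac{1}{5}\right) = \frac{24}{5} \approx 4.8$)
$\left(-71\right) \left(-73\right) Z = \left(-71\right) \left(-73\right) \frac{24}{5} = 5183 \cdot \frac{24}{5} = \frac{124392}{5}$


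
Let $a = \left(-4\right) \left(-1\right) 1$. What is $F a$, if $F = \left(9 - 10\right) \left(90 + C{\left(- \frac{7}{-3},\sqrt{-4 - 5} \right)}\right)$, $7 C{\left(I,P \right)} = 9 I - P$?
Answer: $-372 + \frac{12 i}{7} \approx -372.0 + 1.7143 i$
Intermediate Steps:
$a = 4$ ($a = 4 \cdot 1 = 4$)
$C{\left(I,P \right)} = - \frac{P}{7} + \frac{9 I}{7}$ ($C{\left(I,P \right)} = \frac{9 I - P}{7} = \frac{- P + 9 I}{7} = - \frac{P}{7} + \frac{9 I}{7}$)
$F = -93 + \frac{3 i}{7}$ ($F = \left(9 - 10\right) \left(90 + \left(- \frac{\sqrt{-4 - 5}}{7} + \frac{9 \left(- \frac{7}{-3}\right)}{7}\right)\right) = - (90 + \left(- \frac{\sqrt{-9}}{7} + \frac{9 \left(\left(-7\right) \left(- \frac{1}{3}\right)\right)}{7}\right)) = - (90 + \left(- \frac{3 i}{7} + \frac{9}{7} \cdot \frac{7}{3}\right)) = - (90 + \left(- \frac{3 i}{7} + 3\right)) = - (90 + \left(3 - \frac{3 i}{7}\right)) = - (93 - \frac{3 i}{7}) = -93 + \frac{3 i}{7} \approx -93.0 + 0.42857 i$)
$F a = \left(-93 + \frac{3 i}{7}\right) 4 = -372 + \frac{12 i}{7}$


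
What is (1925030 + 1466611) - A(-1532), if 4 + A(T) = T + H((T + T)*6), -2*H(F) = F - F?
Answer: 3393177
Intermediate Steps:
H(F) = 0 (H(F) = -(F - F)/2 = -½*0 = 0)
A(T) = -4 + T (A(T) = -4 + (T + 0) = -4 + T)
(1925030 + 1466611) - A(-1532) = (1925030 + 1466611) - (-4 - 1532) = 3391641 - 1*(-1536) = 3391641 + 1536 = 3393177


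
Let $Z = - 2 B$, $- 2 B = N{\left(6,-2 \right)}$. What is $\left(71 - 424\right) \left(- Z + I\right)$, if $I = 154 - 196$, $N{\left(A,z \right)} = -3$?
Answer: $13767$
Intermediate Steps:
$B = \frac{3}{2}$ ($B = \left(- \frac{1}{2}\right) \left(-3\right) = \frac{3}{2} \approx 1.5$)
$I = -42$ ($I = 154 - 196 = -42$)
$Z = -3$ ($Z = \left(-2\right) \frac{3}{2} = -3$)
$\left(71 - 424\right) \left(- Z + I\right) = \left(71 - 424\right) \left(\left(-1\right) \left(-3\right) - 42\right) = - 353 \left(3 - 42\right) = \left(-353\right) \left(-39\right) = 13767$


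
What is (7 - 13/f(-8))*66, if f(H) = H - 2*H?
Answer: 1419/4 ≈ 354.75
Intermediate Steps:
f(H) = -H
(7 - 13/f(-8))*66 = (7 - 13/((-1*(-8))))*66 = (7 - 13/8)*66 = (43/8)*66 = 1419/4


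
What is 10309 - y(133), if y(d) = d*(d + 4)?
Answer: -7912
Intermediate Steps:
y(d) = d*(4 + d)
10309 - y(133) = 10309 - 133*(4 + 133) = 10309 - 133*137 = 10309 - 1*18221 = 10309 - 18221 = -7912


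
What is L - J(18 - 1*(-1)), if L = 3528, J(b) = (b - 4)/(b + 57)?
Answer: 268113/76 ≈ 3527.8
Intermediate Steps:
J(b) = (-4 + b)/(57 + b)
L - J(18 - 1*(-1)) = 3528 - (-4 + (18 - 1*(-1)))/(57 + (18 - 1*(-1))) = 3528 - (-4 + (18 + 1))/(57 + (18 + 1)) = 3528 - (-4 + 19)/(57 + 19) = 3528 - 15/76 = 268113/76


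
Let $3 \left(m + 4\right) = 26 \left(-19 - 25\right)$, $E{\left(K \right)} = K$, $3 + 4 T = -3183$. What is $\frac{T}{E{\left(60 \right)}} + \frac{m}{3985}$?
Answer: $- \frac{1278869}{95640} \approx -13.372$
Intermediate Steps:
$T = - \frac{1593}{2}$ ($T = - \frac{3}{4} + \frac{1}{4} \left(-3183\right) = - \frac{3}{4} - \frac{3183}{4} = - \frac{1593}{2} \approx -796.5$)
$m = - \frac{1156}{3}$ ($m = -4 + \frac{26 \left(-19 - 25\right)}{3} = -4 + \frac{26 \left(-44\right)}{3} = -4 + \frac{1}{3} \left(-1144\right) = -4 - \frac{1144}{3} = - \frac{1156}{3} \approx -385.33$)
$\frac{T}{E{\left(60 \right)}} + \frac{m}{3985} = - \frac{1593}{2 \cdot 60} - \frac{1156}{3 \cdot 3985} = \left(- \frac{1593}{2}\right) \frac{1}{60} - \frac{1156}{11955} = - \frac{531}{40} - \frac{1156}{11955} = - \frac{1278869}{95640}$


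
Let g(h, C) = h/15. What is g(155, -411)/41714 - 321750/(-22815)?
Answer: 7647701/542282 ≈ 14.103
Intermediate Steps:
g(h, C) = h/15 (g(h, C) = h*(1/15) = h/15)
g(155, -411)/41714 - 321750/(-22815) = ((1/15)*155)/41714 - 321750/(-22815) = (31/3)*(1/41714) - 321750*(-1/22815) = 31/125142 + 550/39 = 7647701/542282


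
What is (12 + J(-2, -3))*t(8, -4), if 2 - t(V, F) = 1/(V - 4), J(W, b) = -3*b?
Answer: 147/4 ≈ 36.750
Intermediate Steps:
t(V, F) = 2 - 1/(-4 + V) (t(V, F) = 2 - 1/(V - 4) = 2 - 1/(-4 + V))
(12 + J(-2, -3))*t(8, -4) = (12 - 3*(-3))*((-9 + 2*8)/(-4 + 8)) = (12 + 9)*((-9 + 16)/4) = 21*((¼)*7) = 21*(7/4) = 147/4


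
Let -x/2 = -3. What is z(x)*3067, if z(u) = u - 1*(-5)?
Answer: 33737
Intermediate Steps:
x = 6 (x = -2*(-3) = 6)
z(u) = 5 + u (z(u) = u + 5 = 5 + u)
z(x)*3067 = (5 + 6)*3067 = 11*3067 = 33737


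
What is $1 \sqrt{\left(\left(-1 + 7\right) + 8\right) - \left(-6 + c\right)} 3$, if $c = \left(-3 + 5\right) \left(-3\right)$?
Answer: $3 \sqrt{26} \approx 15.297$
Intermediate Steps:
$c = -6$ ($c = 2 \left(-3\right) = -6$)
$1 \sqrt{\left(\left(-1 + 7\right) + 8\right) - \left(-6 + c\right)} 3 = 1 \sqrt{\left(\left(-1 + 7\right) + 8\right) + \left(6 - -6\right)} 3 = 1 \sqrt{\left(6 + 8\right) + \left(6 + 6\right)} 3 = 1 \sqrt{14 + 12} \cdot 3 = 1 \sqrt{26} \cdot 3 = \sqrt{26} \cdot 3 = 3 \sqrt{26}$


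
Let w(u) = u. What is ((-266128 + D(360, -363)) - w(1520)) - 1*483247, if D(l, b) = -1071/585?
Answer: -48808294/65 ≈ -7.5090e+5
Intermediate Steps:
D(l, b) = -119/65 (D(l, b) = -1071*1/585 = -119/65)
((-266128 + D(360, -363)) - w(1520)) - 1*483247 = ((-266128 - 119/65) - 1*1520) - 1*483247 = (-17298439/65 - 1520) - 483247 = -17397239/65 - 483247 = -48808294/65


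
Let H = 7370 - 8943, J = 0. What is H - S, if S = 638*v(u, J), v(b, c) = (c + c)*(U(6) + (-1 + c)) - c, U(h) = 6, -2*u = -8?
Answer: -1573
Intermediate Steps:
u = 4 (u = -½*(-8) = 4)
H = -1573
v(b, c) = -c + 2*c*(5 + c) (v(b, c) = (c + c)*(6 + (-1 + c)) - c = (2*c)*(5 + c) - c = 2*c*(5 + c) - c = -c + 2*c*(5 + c))
S = 0 (S = 638*(0*(9 + 2*0)) = 638*(0*(9 + 0)) = 638*(0*9) = 638*0 = 0)
H - S = -1573 - 1*0 = -1573 + 0 = -1573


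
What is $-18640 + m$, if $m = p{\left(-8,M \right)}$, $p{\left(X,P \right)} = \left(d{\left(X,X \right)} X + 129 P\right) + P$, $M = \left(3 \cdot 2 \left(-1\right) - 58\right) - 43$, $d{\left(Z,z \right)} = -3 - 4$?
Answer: $-32494$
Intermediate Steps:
$d{\left(Z,z \right)} = -7$ ($d{\left(Z,z \right)} = -3 - 4 = -7$)
$M = -107$ ($M = \left(6 \left(-1\right) - 58\right) - 43 = \left(-6 - 58\right) - 43 = -64 - 43 = -107$)
$p{\left(X,P \right)} = - 7 X + 130 P$ ($p{\left(X,P \right)} = \left(- 7 X + 129 P\right) + P = - 7 X + 130 P$)
$m = -13854$ ($m = \left(-7\right) \left(-8\right) + 130 \left(-107\right) = 56 - 13910 = -13854$)
$-18640 + m = -18640 - 13854 = -32494$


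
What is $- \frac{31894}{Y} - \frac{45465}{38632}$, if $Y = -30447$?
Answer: $- \frac{152143847}{1176228504} \approx -0.12935$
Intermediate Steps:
$- \frac{31894}{Y} - \frac{45465}{38632} = - \frac{31894}{-30447} - \frac{45465}{38632} = \left(-31894\right) \left(- \frac{1}{30447}\right) - \frac{45465}{38632} = \frac{31894}{30447} - \frac{45465}{38632} = - \frac{152143847}{1176228504}$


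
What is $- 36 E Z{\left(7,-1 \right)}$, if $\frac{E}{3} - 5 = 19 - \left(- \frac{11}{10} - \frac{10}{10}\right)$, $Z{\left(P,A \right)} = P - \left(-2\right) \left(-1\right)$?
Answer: $-14094$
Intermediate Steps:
$Z{\left(P,A \right)} = -2 + P$ ($Z{\left(P,A \right)} = P - 2 = -2 + P$)
$E = \frac{783}{10}$ ($E = 15 + 3 \left(19 - \left(- \frac{11}{10} - \frac{10}{10}\right)\right) = 15 + 3 \left(19 - \left(\left(-11\right) \frac{1}{10} - 1\right)\right) = 15 + 3 \left(19 - \left(- \frac{11}{10} - 1\right)\right) = 15 + 3 \left(19 - - \frac{21}{10}\right) = 15 + 3 \left(19 + \frac{21}{10}\right) = 15 + 3 \cdot \frac{211}{10} = 15 + \frac{633}{10} = \frac{783}{10} \approx 78.3$)
$- 36 E Z{\left(7,-1 \right)} = \left(-36\right) \frac{783}{10} \left(-2 + 7\right) = \left(- \frac{14094}{5}\right) 5 = -14094$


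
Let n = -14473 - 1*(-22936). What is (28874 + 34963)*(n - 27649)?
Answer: -1224776682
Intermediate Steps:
n = 8463 (n = -14473 + 22936 = 8463)
(28874 + 34963)*(n - 27649) = (28874 + 34963)*(8463 - 27649) = 63837*(-19186) = -1224776682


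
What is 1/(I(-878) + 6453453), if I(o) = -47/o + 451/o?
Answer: 439/2833065665 ≈ 1.5496e-7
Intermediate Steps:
I(o) = 404/o
1/(I(-878) + 6453453) = 1/(404/(-878) + 6453453) = 1/(404*(-1/878) + 6453453) = 1/(-202/439 + 6453453) = 1/(2833065665/439) = 439/2833065665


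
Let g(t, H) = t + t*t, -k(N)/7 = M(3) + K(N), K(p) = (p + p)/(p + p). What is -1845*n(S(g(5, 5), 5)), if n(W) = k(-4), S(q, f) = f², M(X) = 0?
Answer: 12915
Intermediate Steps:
K(p) = 1 (K(p) = (2*p)/((2*p)) = (2*p)*(1/(2*p)) = 1)
k(N) = -7 (k(N) = -7*(0 + 1) = -7*1 = -7)
g(t, H) = t + t²
n(W) = -7
-1845*n(S(g(5, 5), 5)) = -1845*(-7) = 12915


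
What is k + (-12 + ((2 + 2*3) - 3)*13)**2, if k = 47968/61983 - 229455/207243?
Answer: 4008760960220/1427282541 ≈ 2808.7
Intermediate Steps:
k = -475697449/1427282541 (k = 47968*(1/61983) - 229455*1/207243 = 47968/61983 - 25495/23027 = -475697449/1427282541 ≈ -0.33329)
k + (-12 + ((2 + 2*3) - 3)*13)**2 = -475697449/1427282541 + (-12 + ((2 + 2*3) - 3)*13)**2 = -475697449/1427282541 + (-12 + ((2 + 6) - 3)*13)**2 = -475697449/1427282541 + (-12 + (8 - 3)*13)**2 = -475697449/1427282541 + (-12 + 5*13)**2 = -475697449/1427282541 + (-12 + 65)**2 = -475697449/1427282541 + 53**2 = -475697449/1427282541 + 2809 = 4008760960220/1427282541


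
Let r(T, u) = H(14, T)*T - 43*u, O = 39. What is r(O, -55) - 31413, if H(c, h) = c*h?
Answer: -7754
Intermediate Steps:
r(T, u) = -43*u + 14*T² (r(T, u) = (14*T)*T - 43*u = 14*T² - 43*u = -43*u + 14*T²)
r(O, -55) - 31413 = (-43*(-55) + 14*39²) - 31413 = (2365 + 14*1521) - 31413 = (2365 + 21294) - 31413 = 23659 - 31413 = -7754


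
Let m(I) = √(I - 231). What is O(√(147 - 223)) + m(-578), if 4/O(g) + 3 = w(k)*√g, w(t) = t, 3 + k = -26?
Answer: (-4 + I*√809*(3 + 29*19^(¼)*(1 + I)))/(3 + 29*√2*19^(¼)*√I) ≈ -0.032994 + 28.474*I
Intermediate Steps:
k = -29 (k = -3 - 26 = -29)
m(I) = √(-231 + I)
O(g) = 4/(-3 - 29*√g)
O(√(147 - 223)) + m(-578) = 4/(-3 - 29*(147 - 223)^(¼)) + √(-231 - 578) = 4/(-3 - 29*(-19)^(¼)*√2) + √(-809) = 4/(-3 - 29*√2*19^(¼)*√I) + I*√809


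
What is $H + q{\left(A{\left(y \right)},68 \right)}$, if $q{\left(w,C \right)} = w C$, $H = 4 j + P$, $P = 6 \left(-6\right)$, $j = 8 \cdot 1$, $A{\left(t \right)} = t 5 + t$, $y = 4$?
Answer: $1628$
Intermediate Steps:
$A{\left(t \right)} = 6 t$ ($A{\left(t \right)} = 5 t + t = 6 t$)
$j = 8$
$P = -36$
$H = -4$ ($H = 4 \cdot 8 - 36 = 32 - 36 = -4$)
$q{\left(w,C \right)} = C w$
$H + q{\left(A{\left(y \right)},68 \right)} = -4 + 68 \cdot 6 \cdot 4 = -4 + 68 \cdot 24 = -4 + 1632 = 1628$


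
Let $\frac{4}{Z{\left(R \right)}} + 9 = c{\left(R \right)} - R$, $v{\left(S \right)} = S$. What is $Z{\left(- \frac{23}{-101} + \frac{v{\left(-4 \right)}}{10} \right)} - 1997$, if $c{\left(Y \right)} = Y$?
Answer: $- \frac{17977}{9} \approx -1997.4$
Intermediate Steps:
$Z{\left(R \right)} = - \frac{4}{9}$ ($Z{\left(R \right)} = \frac{4}{-9 + \left(R - R\right)} = \frac{4}{-9 + 0} = \frac{4}{-9} = 4 \left(- \frac{1}{9}\right) = - \frac{4}{9}$)
$Z{\left(- \frac{23}{-101} + \frac{v{\left(-4 \right)}}{10} \right)} - 1997 = - \frac{4}{9} - 1997 = - \frac{17977}{9}$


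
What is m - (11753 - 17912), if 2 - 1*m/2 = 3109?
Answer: -55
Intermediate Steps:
m = -6214 (m = 4 - 2*3109 = 4 - 6218 = -6214)
m - (11753 - 17912) = -6214 - (11753 - 17912) = -6214 - 1*(-6159) = -6214 + 6159 = -55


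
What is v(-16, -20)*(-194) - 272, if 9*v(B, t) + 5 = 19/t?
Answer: -12937/90 ≈ -143.74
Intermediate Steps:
v(B, t) = -5/9 + 19/(9*t) (v(B, t) = -5/9 + (19/t)/9 = -5/9 + 19/(9*t))
v(-16, -20)*(-194) - 272 = ((⅑)*(19 - 5*(-20))/(-20))*(-194) - 272 = ((⅑)*(-1/20)*(19 + 100))*(-194) - 272 = ((⅑)*(-1/20)*119)*(-194) - 272 = -119/180*(-194) - 272 = 11543/90 - 272 = -12937/90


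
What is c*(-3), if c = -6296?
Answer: 18888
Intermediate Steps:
c*(-3) = -6296*(-3) = 18888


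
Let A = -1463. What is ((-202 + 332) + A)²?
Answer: 1776889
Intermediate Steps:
((-202 + 332) + A)² = ((-202 + 332) - 1463)² = (130 - 1463)² = (-1333)² = 1776889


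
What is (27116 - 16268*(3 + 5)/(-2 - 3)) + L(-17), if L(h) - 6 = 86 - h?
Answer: 266269/5 ≈ 53254.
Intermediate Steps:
L(h) = 92 - h (L(h) = 6 + (86 - h) = 92 - h)
(27116 - 16268*(3 + 5)/(-2 - 3)) + L(-17) = (27116 - 16268*(3 + 5)/(-2 - 3)) + (92 - 1*(-17)) = (27116 - 130144/(-5)) + (92 + 17) = (27116 - 130144*(-1)/5) + 109 = (27116 - 16268*(-8/5)) + 109 = (27116 + 130144/5) + 109 = 265724/5 + 109 = 266269/5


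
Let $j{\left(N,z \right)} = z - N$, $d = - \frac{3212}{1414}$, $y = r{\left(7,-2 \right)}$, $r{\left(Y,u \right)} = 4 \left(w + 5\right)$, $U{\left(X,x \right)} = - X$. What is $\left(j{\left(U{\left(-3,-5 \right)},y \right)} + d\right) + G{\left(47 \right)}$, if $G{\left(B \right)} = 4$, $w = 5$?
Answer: $\frac{27381}{707} \approx 38.728$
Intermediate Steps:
$r{\left(Y,u \right)} = 40$ ($r{\left(Y,u \right)} = 4 \left(5 + 5\right) = 4 \cdot 10 = 40$)
$y = 40$
$d = - \frac{1606}{707}$ ($d = \left(-3212\right) \frac{1}{1414} = - \frac{1606}{707} \approx -2.2716$)
$\left(j{\left(U{\left(-3,-5 \right)},y \right)} + d\right) + G{\left(47 \right)} = \left(\left(40 - \left(-1\right) \left(-3\right)\right) - \frac{1606}{707}\right) + 4 = \left(\left(40 - 3\right) - \frac{1606}{707}\right) + 4 = \left(37 - \frac{1606}{707}\right) + 4 = \frac{24553}{707} + 4 = \frac{27381}{707}$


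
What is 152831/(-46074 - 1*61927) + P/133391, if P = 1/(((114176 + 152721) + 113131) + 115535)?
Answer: -10102686036382522/7139259670008133 ≈ -1.4151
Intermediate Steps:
P = 1/495563 (P = 1/((266897 + 113131) + 115535) = 1/(380028 + 115535) = 1/495563 ≈ 2.0179e-6)
152831/(-46074 - 1*61927) + P/133391 = 152831/(-46074 - 1*61927) + (1/495563)/133391 = 152831/(-46074 - 61927) + (1/495563)*(1/133391) = 152831/(-108001) + 1/66103644133 = 152831*(-1/108001) + 1/66103644133 = -152831/108001 + 1/66103644133 = -10102686036382522/7139259670008133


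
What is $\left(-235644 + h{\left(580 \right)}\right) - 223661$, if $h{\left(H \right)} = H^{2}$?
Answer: $-122905$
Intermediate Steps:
$\left(-235644 + h{\left(580 \right)}\right) - 223661 = \left(-235644 + 580^{2}\right) - 223661 = \left(-235644 + 336400\right) - 223661 = 100756 - 223661 = -122905$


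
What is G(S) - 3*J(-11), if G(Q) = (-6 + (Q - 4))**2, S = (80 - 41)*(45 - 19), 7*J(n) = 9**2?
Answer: 7055869/7 ≈ 1.0080e+6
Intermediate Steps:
J(n) = 81/7 (J(n) = (1/7)*9**2 = (1/7)*81 = 81/7)
S = 1014 (S = 39*26 = 1014)
G(Q) = (-10 + Q)**2 (G(Q) = (-6 + (-4 + Q))**2 = (-10 + Q)**2)
G(S) - 3*J(-11) = (-10 + 1014)**2 - 3*81/7 = 1004**2 - 243/7 = 1008016 - 243/7 = 7055869/7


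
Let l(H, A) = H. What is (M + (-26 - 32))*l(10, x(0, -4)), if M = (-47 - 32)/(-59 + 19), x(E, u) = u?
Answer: -2241/4 ≈ -560.25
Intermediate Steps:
M = 79/40 (M = -79/(-40) = -79*(-1/40) = 79/40 ≈ 1.9750)
(M + (-26 - 32))*l(10, x(0, -4)) = (79/40 + (-26 - 32))*10 = (79/40 - 58)*10 = -2241/40*10 = -2241/4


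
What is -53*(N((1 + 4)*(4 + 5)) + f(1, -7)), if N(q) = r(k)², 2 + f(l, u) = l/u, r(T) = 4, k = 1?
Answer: -5141/7 ≈ -734.43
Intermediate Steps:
f(l, u) = -2 + l/u
N(q) = 16 (N(q) = 4² = 16)
-53*(N((1 + 4)*(4 + 5)) + f(1, -7)) = -53*(16 + (-2 + 1/(-7))) = -53*(16 + (-2 + 1*(-⅐))) = -53*(16 + (-2 - ⅐)) = -53*(16 - 15/7) = -53*97/7 = -5141/7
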